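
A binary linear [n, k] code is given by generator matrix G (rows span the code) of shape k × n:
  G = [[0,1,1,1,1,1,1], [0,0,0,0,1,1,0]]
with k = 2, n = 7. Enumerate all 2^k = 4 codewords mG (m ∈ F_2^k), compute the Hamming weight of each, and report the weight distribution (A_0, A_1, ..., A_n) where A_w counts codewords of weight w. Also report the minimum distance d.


Weight distribution: A_0 = 1, A_2 = 1, A_4 = 1, A_6 = 1. Minimum distance d = 2.

Enumerate all 2^2 = 4 messages m ∈ F_2^2.
For each, compute codeword c = mG in F_2^7, then tally its weight.
  m = 00 → c = 0000000, weight = 0.
  m = 10 → c = 0111111, weight = 6.
  m = 01 → c = 0000110, weight = 2.
  m = 11 → c = 0111001, weight = 4.
Tally weights:
  weight 0: 1 codewords.
  weight 2: 1 codewords.
  weight 4: 1 codewords.
  weight 6: 1 codewords.
Minimum distance d = smallest w > 0 with A_w > 0 = 2.
Sanity: Σ A_w = 4 = 2^2 = 4 ✓.


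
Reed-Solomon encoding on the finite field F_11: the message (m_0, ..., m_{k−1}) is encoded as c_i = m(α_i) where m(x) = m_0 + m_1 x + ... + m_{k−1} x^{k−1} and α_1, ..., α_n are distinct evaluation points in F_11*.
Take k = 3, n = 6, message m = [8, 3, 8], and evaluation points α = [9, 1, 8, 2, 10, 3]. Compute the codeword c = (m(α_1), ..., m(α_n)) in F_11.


c = [1, 8, 5, 2, 2, 1]

Message polynomial: m(x) = 8 + 3·x + 8·x^2 (mod 11).
For each evaluation point α_i, compute m(α_i) mod 11:
  α_1 = 9: Horner steps 8 → 9 → 1, so m(9) = 1.
  α_2 = 1: Horner steps 8 → 0 → 8, so m(1) = 8.
  α_3 = 8: Horner steps 8 → 1 → 5, so m(8) = 5.
  α_4 = 2: Horner steps 8 → 8 → 2, so m(2) = 2.
  α_5 = 10: Horner steps 8 → 6 → 2, so m(10) = 2.
  α_6 = 3: Horner steps 8 → 5 → 1, so m(3) = 1.
Codeword c = [1, 8, 5, 2, 2, 1] ∈ F_11^6.


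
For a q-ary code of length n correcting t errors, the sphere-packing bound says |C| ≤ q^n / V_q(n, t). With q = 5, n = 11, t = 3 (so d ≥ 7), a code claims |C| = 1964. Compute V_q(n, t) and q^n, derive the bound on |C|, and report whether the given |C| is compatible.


V_q(n, t) = 11485, q^n = 48828125, Hamming bound = 4251, |C| = 1964 ≤ bound (satisfied).

Step 1: Compute V_q(n, t) = Σ_{j=0}^3 C(n, j) (q−1)^j.
  j = 0: C(11,0)·(4)^0 = 1·1 = 1.
  j = 1: C(11,1)·(4)^1 = 11·4 = 44.
  j = 2: C(11,2)·(4)^2 = 55·16 = 880.
  j = 3: C(11,3)·(4)^3 = 165·64 = 10560.
  V_q(n, t) = 1 + 44 + 880 + 10560 = 11485.
Step 2: q^n = 5^11 = 48828125.
Step 3: Hamming bound ⌊q^n / V_q(n,t)⌋ = ⌊48828125/11485⌋ = 4251.
Step 4: Compare |C| = 1964 to 4251: satisfied.
The claimed |C| lies below the Hamming bound.


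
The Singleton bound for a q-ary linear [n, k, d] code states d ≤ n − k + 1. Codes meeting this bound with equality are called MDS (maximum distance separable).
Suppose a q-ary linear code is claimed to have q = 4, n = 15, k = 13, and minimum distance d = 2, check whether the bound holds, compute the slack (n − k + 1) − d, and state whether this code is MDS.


Singleton RHS = n − k + 1 = 3, slack = 1, bound satisfied, not MDS.

Singleton bound: d ≤ n − k + 1.
Here n = 15, k = 13, so n − k + 1 = 3.
Given d = 2, check d ≤ 3: YES.
Slack = (n − k + 1) − d = 1.
The code is NOT MDS (slack = 1 > 0).
Description: the claimed parameters are [15, 13, 2]_4; such a code would be non-MDS.


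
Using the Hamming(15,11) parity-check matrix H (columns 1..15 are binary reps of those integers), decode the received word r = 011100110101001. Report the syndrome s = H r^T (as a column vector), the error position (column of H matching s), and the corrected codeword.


s = (0, 0, 1, 1)^T, error position = 3, corrected codeword c = 010100110101001

Compute s = H r^T mod 2 one row at a time:
  s_1 = 1 + 0 + 1 + 0 + 1 + 0 + 0 + 1 = 4 ≡ 0 (mod 2).
  s_2 = 1 + 0 + 0 + 1 + 1 + 0 + 0 + 1 = 4 ≡ 0 (mod 2).
  s_3 = 1 + 1 + 0 + 1 + 1 + 0 + 0 + 1 = 5 ≡ 1 (mod 2).
  s_4 = 0 + 1 + 0 + 1 + 0 + 0 + 0 + 1 = 3 ≡ 1 (mod 2).
s = (0, 0, 1, 1)^T — this equals column 3 of H (binary 0011), so error is at position 3.
Correct: flip bit 3 of r = 011100110101001 to get c = 010100110101001.


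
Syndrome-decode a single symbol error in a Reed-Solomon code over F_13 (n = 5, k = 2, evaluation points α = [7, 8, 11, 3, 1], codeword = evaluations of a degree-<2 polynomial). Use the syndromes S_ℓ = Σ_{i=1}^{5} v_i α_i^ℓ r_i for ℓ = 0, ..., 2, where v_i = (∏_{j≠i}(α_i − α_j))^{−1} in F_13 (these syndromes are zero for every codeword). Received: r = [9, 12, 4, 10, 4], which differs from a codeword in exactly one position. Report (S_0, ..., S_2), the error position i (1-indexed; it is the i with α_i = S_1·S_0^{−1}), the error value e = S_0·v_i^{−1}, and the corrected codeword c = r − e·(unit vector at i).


S = (2, 9, 8), error at position 3, error magnitude e = 9, c = [9, 12, 8, 10, 4].

Step 1: column multipliers v_i = (∏_{j≠i}(α_i − α_j))^{−1} mod 13.
  i = 1 (α = 7): (7−8)(7−11)(7−3)(7−1) = (−1)·(−4)·4·6 = 96 ≡ 5, so v_1 = 5^{−1} = 8 (mod 13).
  i = 2 (α = 8): (8−7)(8−11)(8−3)(8−1) = 1·(−3)·5·7 = −105 ≡ 12, so v_2 = 12^{−1} = 12 (mod 13).
  i = 3 (α = 11): (11−7)(11−8)(11−3)(11−1) = 4·3·8·10 = 960 ≡ 11, so v_3 = 11^{−1} = 6 (mod 13).
  i = 4 (α = 3): (3−7)(3−8)(3−11)(3−1) = (−4)·(−5)·(−8)·2 = −320 ≡ 5, so v_4 = 5^{−1} = 8 (mod 13).
  i = 5 (α = 1): (1−7)(1−8)(1−11)(1−3) = (−6)·(−7)·(−10)·(−2) = 840 ≡ 8, so v_5 = 8^{−1} = 5 (mod 13).
  v = [8, 12, 6, 8, 5].
Step 2: syndromes of r = [9, 12, 4, 10, 4] (all sums mod 13).
  S_0 = Σ v_i r_i = 8·9 + 12·12 + 6·4 + 8·10 + 5·4 = 340 ≡ 2.
  S_1 = Σ v_i α_i r_i = 8·7·9 + 12·8·12 + 6·11·4 + 8·3·10 + 5·1·4 = 2180 ≡ 9.
  α_i^2 mod 13 = [10, 12, 4, 9, 1].
  S_2 = Σ v_i α_i^2 r_i = 8·10·9 + 12·12·12 + 6·4·4 + 8·9·10 + 5·1·4 = 3284 ≡ 8.
  S = (2, 9, 8) ≠ 0, so r is not a codeword (an error is present).
Step 3: locate the error. For a single error e at position i, S_ℓ = v_i·e·α_i^ℓ, so α_err = S_1/S_0.
  S_0^{−1} = 2^{−1} = 7 (mod 13), so α_err = 9·7 = 63 ≡ 11 = α_3. Error position i = 3.
  Consistency check: S_2/S_1 = 8·3 = 24 ≡ 11 = α_err ✓ (single-error assumption holds).
Step 4: error magnitude e = S_0/v_3 = S_0·∏_{j≠3}(α_3 − α_j) = 2·11 = 22 ≡ 9 (mod 13).
Step 5: correct position 3: c_3 = r_3 − e = 4 − 9 ≡ 8 (mod 13). Hence c = [9, 12, 8, 10, 4].
  Check: interpolating c through the α_i gives m(x) = 1 + 3·x (degree < 2) with m(α_i) = c_i for every i, so c is indeed a codeword.


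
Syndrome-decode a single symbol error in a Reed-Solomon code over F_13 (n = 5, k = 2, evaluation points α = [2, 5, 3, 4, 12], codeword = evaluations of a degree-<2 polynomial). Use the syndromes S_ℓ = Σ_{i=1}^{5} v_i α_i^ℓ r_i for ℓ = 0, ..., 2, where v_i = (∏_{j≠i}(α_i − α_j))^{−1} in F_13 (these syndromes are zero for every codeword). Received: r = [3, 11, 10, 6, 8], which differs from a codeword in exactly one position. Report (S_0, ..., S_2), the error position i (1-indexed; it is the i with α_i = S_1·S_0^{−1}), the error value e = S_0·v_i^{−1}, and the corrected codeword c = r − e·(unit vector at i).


S = (5, 7, 2), error at position 4, error magnitude e = 2, c = [3, 11, 10, 4, 8].

Step 1: column multipliers v_i = (∏_{j≠i}(α_i − α_j))^{−1} mod 13.
  i = 1 (α = 2): (2−5)(2−3)(2−4)(2−12) = (−3)·(−1)·(−2)·(−10) = 60 ≡ 8, so v_1 = 8^{−1} = 5 (mod 13).
  i = 2 (α = 5): (5−2)(5−3)(5−4)(5−12) = 3·2·1·(−7) = −42 ≡ 10, so v_2 = 10^{−1} = 4 (mod 13).
  i = 3 (α = 3): (3−2)(3−5)(3−4)(3−12) = 1·(−2)·(−1)·(−9) = −18 ≡ 8, so v_3 = 8^{−1} = 5 (mod 13).
  i = 4 (α = 4): (4−2)(4−5)(4−3)(4−12) = 2·(−1)·1·(−8) = 16 ≡ 3, so v_4 = 3^{−1} = 9 (mod 13).
  i = 5 (α = 12): (12−2)(12−5)(12−3)(12−4) = 10·7·9·8 = 5040 ≡ 9, so v_5 = 9^{−1} = 3 (mod 13).
  v = [5, 4, 5, 9, 3].
Step 2: syndromes of r = [3, 11, 10, 6, 8] (all sums mod 13).
  S_0 = Σ v_i r_i = 5·3 + 4·11 + 5·10 + 9·6 + 3·8 = 187 ≡ 5.
  S_1 = Σ v_i α_i r_i = 5·2·3 + 4·5·11 + 5·3·10 + 9·4·6 + 3·12·8 = 904 ≡ 7.
  α_i^2 mod 13 = [4, 12, 9, 3, 1].
  S_2 = Σ v_i α_i^2 r_i = 5·4·3 + 4·12·11 + 5·9·10 + 9·3·6 + 3·1·8 = 1224 ≡ 2.
  S = (5, 7, 2) ≠ 0, so r is not a codeword (an error is present).
Step 3: locate the error. For a single error e at position i, S_ℓ = v_i·e·α_i^ℓ, so α_err = S_1/S_0.
  S_0^{−1} = 5^{−1} = 8 (mod 13), so α_err = 7·8 = 56 ≡ 4 = α_4. Error position i = 4.
  Consistency check: S_2/S_1 = 2·2 = 4 ≡ 4 = α_err ✓ (single-error assumption holds).
Step 4: error magnitude e = S_0/v_4 = S_0·∏_{j≠4}(α_4 − α_j) = 5·3 = 15 ≡ 2 (mod 13).
Step 5: correct position 4: c_4 = r_4 − e = 6 − 2 ≡ 4 (mod 13). Hence c = [3, 11, 10, 4, 8].
  Check: interpolating c through the α_i gives m(x) = 2 + 7·x (degree < 2) with m(α_i) = c_i for every i, so c is indeed a codeword.


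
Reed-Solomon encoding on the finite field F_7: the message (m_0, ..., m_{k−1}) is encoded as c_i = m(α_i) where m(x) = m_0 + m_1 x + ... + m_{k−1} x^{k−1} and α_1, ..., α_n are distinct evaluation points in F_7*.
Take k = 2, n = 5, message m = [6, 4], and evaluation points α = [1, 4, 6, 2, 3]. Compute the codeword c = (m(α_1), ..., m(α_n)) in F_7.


c = [3, 1, 2, 0, 4]

Message polynomial: m(x) = 6 + 4·x (mod 7).
For each evaluation point α_i, compute m(α_i) mod 7:
  α_1 = 1: Horner steps 4 → 3, so m(1) = 3.
  α_2 = 4: Horner steps 4 → 1, so m(4) = 1.
  α_3 = 6: Horner steps 4 → 2, so m(6) = 2.
  α_4 = 2: Horner steps 4 → 0, so m(2) = 0.
  α_5 = 3: Horner steps 4 → 4, so m(3) = 4.
Codeword c = [3, 1, 2, 0, 4] ∈ F_7^5.


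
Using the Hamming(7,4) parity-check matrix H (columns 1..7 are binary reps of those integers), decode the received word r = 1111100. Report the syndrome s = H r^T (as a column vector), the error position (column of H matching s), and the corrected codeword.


s = (0, 0, 1)^T, error position = 1, corrected codeword c = 0111100

Compute s = H r^T mod 2 one row at a time:
  s_1 = 1 + 1 + 0 + 0 = 2 ≡ 0 (mod 2).
  s_2 = 1 + 1 + 0 + 0 = 2 ≡ 0 (mod 2).
  s_3 = 1 + 1 + 1 + 0 = 3 ≡ 1 (mod 2).
s = (0, 0, 1)^T — this equals column 1 of H (binary 001), so error is at position 1.
Correct: flip bit 1 of r = 1111100 to get c = 0111100.


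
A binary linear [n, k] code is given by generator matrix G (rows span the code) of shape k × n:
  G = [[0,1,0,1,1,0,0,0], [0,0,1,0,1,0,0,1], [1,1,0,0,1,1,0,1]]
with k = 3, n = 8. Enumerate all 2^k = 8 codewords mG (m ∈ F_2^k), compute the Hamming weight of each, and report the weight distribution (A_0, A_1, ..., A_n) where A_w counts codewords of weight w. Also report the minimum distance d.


Weight distribution: A_0 = 1, A_3 = 2, A_4 = 3, A_5 = 2. Minimum distance d = 3.

Enumerate all 2^3 = 8 messages m ∈ F_2^3.
For each, compute codeword c = mG in F_2^8, then tally its weight.
  m = 000 → c = 00000000, weight = 0.
  m = 100 → c = 01011000, weight = 3.
  m = 010 → c = 00101001, weight = 3.
  m = 110 → c = 01110001, weight = 4.
  m = 001 → c = 11001101, weight = 5.
  m = 101 → c = 10010101, weight = 4.
  m = 011 → c = 11100100, weight = 4.
  m = 111 → c = 10111100, weight = 5.
Tally weights:
  weight 0: 1 codewords.
  weight 3: 2 codewords.
  weight 4: 3 codewords.
  weight 5: 2 codewords.
Minimum distance d = smallest w > 0 with A_w > 0 = 3.
Sanity: Σ A_w = 8 = 2^3 = 8 ✓.


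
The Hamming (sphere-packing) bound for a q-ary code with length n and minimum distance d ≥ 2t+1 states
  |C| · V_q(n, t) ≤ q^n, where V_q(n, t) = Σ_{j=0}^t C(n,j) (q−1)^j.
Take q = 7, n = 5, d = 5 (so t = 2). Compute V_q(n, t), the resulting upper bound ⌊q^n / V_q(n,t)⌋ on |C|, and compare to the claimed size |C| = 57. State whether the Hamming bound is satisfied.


V_q(n, t) = 391, q^n = 16807, Hamming bound = 42, |C| = 57 > bound (violated).

Step 1: Compute V_q(n, t) = Σ_{j=0}^2 C(n, j) (q−1)^j.
  j = 0: C(5,0)·(6)^0 = 1·1 = 1.
  j = 1: C(5,1)·(6)^1 = 5·6 = 30.
  j = 2: C(5,2)·(6)^2 = 10·36 = 360.
  V_q(n, t) = 1 + 30 + 360 = 391.
Step 2: q^n = 7^5 = 16807.
Step 3: Hamming bound ⌊q^n / V_q(n,t)⌋ = ⌊16807/391⌋ = 42.
Step 4: Compare |C| = 57 to 42: violated.
The claimed |C| lies above the Hamming bound, so no 7-ary code of length 5 with d ≥ 5 can have 57 codewords.


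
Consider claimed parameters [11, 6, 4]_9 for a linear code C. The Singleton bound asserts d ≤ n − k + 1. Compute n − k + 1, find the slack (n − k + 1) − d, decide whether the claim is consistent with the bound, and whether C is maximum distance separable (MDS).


Singleton RHS = n − k + 1 = 6, slack = 2, bound satisfied, not MDS.

Singleton bound: d ≤ n − k + 1.
Here n = 11, k = 6, so n − k + 1 = 6.
Given d = 4, check d ≤ 6: YES.
Slack = (n − k + 1) − d = 2.
The code is NOT MDS (slack = 2 > 0).
Description: the claimed parameters are [11, 6, 4]_9; such a code would be non-MDS.


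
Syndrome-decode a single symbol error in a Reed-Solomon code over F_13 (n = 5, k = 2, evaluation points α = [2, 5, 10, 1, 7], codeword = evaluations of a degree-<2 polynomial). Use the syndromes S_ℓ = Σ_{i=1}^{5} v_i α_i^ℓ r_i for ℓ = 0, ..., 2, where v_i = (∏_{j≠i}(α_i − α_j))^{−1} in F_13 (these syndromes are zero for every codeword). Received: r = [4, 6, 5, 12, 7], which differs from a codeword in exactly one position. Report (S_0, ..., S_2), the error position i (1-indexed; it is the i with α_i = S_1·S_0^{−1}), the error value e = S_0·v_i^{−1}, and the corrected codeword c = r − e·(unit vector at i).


S = (2, 1, 7), error at position 5, error magnitude e = 4, c = [4, 6, 5, 12, 3].

Step 1: column multipliers v_i = (∏_{j≠i}(α_i − α_j))^{−1} mod 13.
  i = 1 (α = 2): (2−5)(2−10)(2−1)(2−7) = (−3)·(−8)·1·(−5) = −120 ≡ 10, so v_1 = 10^{−1} = 4 (mod 13).
  i = 2 (α = 5): (5−2)(5−10)(5−1)(5−7) = 3·(−5)·4·(−2) = 120 ≡ 3, so v_2 = 3^{−1} = 9 (mod 13).
  i = 3 (α = 10): (10−2)(10−5)(10−1)(10−7) = 8·5·9·3 = 1080 ≡ 1, so v_3 = 1^{−1} = 1 (mod 13).
  i = 4 (α = 1): (1−2)(1−5)(1−10)(1−7) = (−1)·(−4)·(−9)·(−6) = 216 ≡ 8, so v_4 = 8^{−1} = 5 (mod 13).
  i = 5 (α = 7): (7−2)(7−5)(7−10)(7−1) = 5·2·(−3)·6 = −180 ≡ 2, so v_5 = 2^{−1} = 7 (mod 13).
  v = [4, 9, 1, 5, 7].
Step 2: syndromes of r = [4, 6, 5, 12, 7] (all sums mod 13).
  S_0 = Σ v_i r_i = 4·4 + 9·6 + 1·5 + 5·12 + 7·7 = 184 ≡ 2.
  S_1 = Σ v_i α_i r_i = 4·2·4 + 9·5·6 + 1·10·5 + 5·1·12 + 7·7·7 = 755 ≡ 1.
  α_i^2 mod 13 = [4, 12, 9, 1, 10].
  S_2 = Σ v_i α_i^2 r_i = 4·4·4 + 9·12·6 + 1·9·5 + 5·1·12 + 7·10·7 = 1307 ≡ 7.
  S = (2, 1, 7) ≠ 0, so r is not a codeword (an error is present).
Step 3: locate the error. For a single error e at position i, S_ℓ = v_i·e·α_i^ℓ, so α_err = S_1/S_0.
  S_0^{−1} = 2^{−1} = 7 (mod 13), so α_err = 1·7 = 7 ≡ 7 = α_5. Error position i = 5.
  Consistency check: S_2/S_1 = 7·1 = 7 ≡ 7 = α_err ✓ (single-error assumption holds).
Step 4: error magnitude e = S_0/v_5 = S_0·∏_{j≠5}(α_5 − α_j) = 2·2 = 4 ≡ 4 (mod 13).
Step 5: correct position 5: c_5 = r_5 − e = 7 − 4 ≡ 3 (mod 13). Hence c = [4, 6, 5, 12, 3].
  Check: interpolating c through the α_i gives m(x) = 7 + 5·x (degree < 2) with m(α_i) = c_i for every i, so c is indeed a codeword.


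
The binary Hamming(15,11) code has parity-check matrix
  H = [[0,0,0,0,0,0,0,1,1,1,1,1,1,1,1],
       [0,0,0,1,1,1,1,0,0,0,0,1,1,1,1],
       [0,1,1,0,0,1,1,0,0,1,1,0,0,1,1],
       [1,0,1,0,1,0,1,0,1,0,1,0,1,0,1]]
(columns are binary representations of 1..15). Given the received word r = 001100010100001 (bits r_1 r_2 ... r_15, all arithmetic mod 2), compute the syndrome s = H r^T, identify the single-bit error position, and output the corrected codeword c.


s = (1, 0, 1, 0)^T, error position = 10, corrected codeword c = 001100010000001

Compute s = H r^T mod 2 one row at a time:
  s_1 = 1 + 0 + 1 + 0 + 0 + 0 + 0 + 1 = 3 ≡ 1 (mod 2).
  s_2 = 1 + 0 + 0 + 0 + 0 + 0 + 0 + 1 = 2 ≡ 0 (mod 2).
  s_3 = 0 + 1 + 0 + 0 + 1 + 0 + 0 + 1 = 3 ≡ 1 (mod 2).
  s_4 = 0 + 1 + 0 + 0 + 0 + 0 + 0 + 1 = 2 ≡ 0 (mod 2).
s = (1, 0, 1, 0)^T — this equals column 10 of H (binary 1010), so error is at position 10.
Correct: flip bit 10 of r = 001100010100001 to get c = 001100010000001.


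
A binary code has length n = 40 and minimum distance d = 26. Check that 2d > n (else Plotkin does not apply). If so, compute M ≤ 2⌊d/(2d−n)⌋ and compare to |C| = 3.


Plotkin bound M ≤ 4; given |C| = 3 ≤ bound (satisfied).

Check applicability: 2d = 52, n = 40.
2d − n = 12 > 0, so Plotkin applies.
Compute d/(2d−n) = 26/12 ≈ 2.1667.
⌊d/(2d−n)⌋ = 2.
Plotkin bound: M ≤ 2·2 = 4.
Given |C| = 3, check: satisfied.
This |C| is below the Plotkin bound.


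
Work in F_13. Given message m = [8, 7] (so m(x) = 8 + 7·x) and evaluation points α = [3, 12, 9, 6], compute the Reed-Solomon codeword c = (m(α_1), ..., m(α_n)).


c = [3, 1, 6, 11]

Message polynomial: m(x) = 8 + 7·x (mod 13).
For each evaluation point α_i, compute m(α_i) mod 13:
  α_1 = 3: Horner steps 7 → 3, so m(3) = 3.
  α_2 = 12: Horner steps 7 → 1, so m(12) = 1.
  α_3 = 9: Horner steps 7 → 6, so m(9) = 6.
  α_4 = 6: Horner steps 7 → 11, so m(6) = 11.
Codeword c = [3, 1, 6, 11] ∈ F_13^4.


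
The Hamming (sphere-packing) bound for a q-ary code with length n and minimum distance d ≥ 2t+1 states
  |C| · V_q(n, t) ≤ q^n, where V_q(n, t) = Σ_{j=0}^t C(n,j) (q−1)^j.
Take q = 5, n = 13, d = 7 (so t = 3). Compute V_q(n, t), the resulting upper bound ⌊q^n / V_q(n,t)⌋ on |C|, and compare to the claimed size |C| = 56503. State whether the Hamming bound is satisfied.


V_q(n, t) = 19605, q^n = 1220703125, Hamming bound = 62264, |C| = 56503 ≤ bound (satisfied).

Step 1: Compute V_q(n, t) = Σ_{j=0}^3 C(n, j) (q−1)^j.
  j = 0: C(13,0)·(4)^0 = 1·1 = 1.
  j = 1: C(13,1)·(4)^1 = 13·4 = 52.
  j = 2: C(13,2)·(4)^2 = 78·16 = 1248.
  j = 3: C(13,3)·(4)^3 = 286·64 = 18304.
  V_q(n, t) = 1 + 52 + 1248 + 18304 = 19605.
Step 2: q^n = 5^13 = 1220703125.
Step 3: Hamming bound ⌊q^n / V_q(n,t)⌋ = ⌊1220703125/19605⌋ = 62264.
Step 4: Compare |C| = 56503 to 62264: satisfied.
The claimed |C| lies below the Hamming bound.


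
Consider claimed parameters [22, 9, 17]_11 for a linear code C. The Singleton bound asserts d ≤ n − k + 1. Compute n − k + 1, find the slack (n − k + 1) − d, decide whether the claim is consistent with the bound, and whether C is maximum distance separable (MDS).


Singleton RHS = n − k + 1 = 14, slack = -3, bound violated (no such code; not MDS).

Singleton bound: d ≤ n − k + 1.
Here n = 22, k = 9, so n − k + 1 = 14.
Given d = 17, check d ≤ 14: NO.
Slack = (n − k + 1) − d = -3.
The slack is negative: d = 17 exceeds n − k + 1 = 14 by 3, so the Singleton bound is violated and no linear [22, 9, 17]_11 code can exist. In particular it is not MDS (MDS requires d = n − k + 1 exactly).
Description: the claimed parameters are [22, 9, 17]_11; such a code would be impossible (violates the Singleton bound).


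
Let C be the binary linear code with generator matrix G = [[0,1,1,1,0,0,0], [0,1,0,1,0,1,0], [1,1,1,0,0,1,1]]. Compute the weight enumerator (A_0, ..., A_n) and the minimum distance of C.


Weight distribution: A_0 = 1, A_2 = 1, A_3 = 3, A_4 = 2, A_5 = 1. Minimum distance d = 2.

Enumerate all 2^3 = 8 messages m ∈ F_2^3.
For each, compute codeword c = mG in F_2^7, then tally its weight.
  m = 000 → c = 0000000, weight = 0.
  m = 100 → c = 0111000, weight = 3.
  m = 010 → c = 0101010, weight = 3.
  m = 110 → c = 0010010, weight = 2.
  m = 001 → c = 1110011, weight = 5.
  m = 101 → c = 1001011, weight = 4.
  m = 011 → c = 1011001, weight = 4.
  m = 111 → c = 1100001, weight = 3.
Tally weights:
  weight 0: 1 codewords.
  weight 2: 1 codewords.
  weight 3: 3 codewords.
  weight 4: 2 codewords.
  weight 5: 1 codewords.
Minimum distance d = smallest w > 0 with A_w > 0 = 2.
Sanity: Σ A_w = 8 = 2^3 = 8 ✓.


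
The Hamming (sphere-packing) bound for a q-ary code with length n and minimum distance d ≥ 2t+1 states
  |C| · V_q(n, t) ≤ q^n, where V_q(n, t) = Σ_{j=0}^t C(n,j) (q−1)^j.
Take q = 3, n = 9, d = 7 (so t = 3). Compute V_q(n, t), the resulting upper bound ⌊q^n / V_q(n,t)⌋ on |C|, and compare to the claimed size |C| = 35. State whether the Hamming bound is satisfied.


V_q(n, t) = 835, q^n = 19683, Hamming bound = 23, |C| = 35 > bound (violated).

Step 1: Compute V_q(n, t) = Σ_{j=0}^3 C(n, j) (q−1)^j.
  j = 0: C(9,0)·(2)^0 = 1·1 = 1.
  j = 1: C(9,1)·(2)^1 = 9·2 = 18.
  j = 2: C(9,2)·(2)^2 = 36·4 = 144.
  j = 3: C(9,3)·(2)^3 = 84·8 = 672.
  V_q(n, t) = 1 + 18 + 144 + 672 = 835.
Step 2: q^n = 3^9 = 19683.
Step 3: Hamming bound ⌊q^n / V_q(n,t)⌋ = ⌊19683/835⌋ = 23.
Step 4: Compare |C| = 35 to 23: violated.
The claimed |C| lies above the Hamming bound, so no 3-ary code of length 9 with d ≥ 7 can have 35 codewords.


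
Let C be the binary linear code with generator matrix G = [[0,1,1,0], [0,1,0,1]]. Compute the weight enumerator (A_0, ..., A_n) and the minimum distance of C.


Weight distribution: A_0 = 1, A_2 = 3. Minimum distance d = 2.

Enumerate all 2^2 = 4 messages m ∈ F_2^2.
For each, compute codeword c = mG in F_2^4, then tally its weight.
  m = 00 → c = 0000, weight = 0.
  m = 10 → c = 0110, weight = 2.
  m = 01 → c = 0101, weight = 2.
  m = 11 → c = 0011, weight = 2.
Tally weights:
  weight 0: 1 codewords.
  weight 2: 3 codewords.
Minimum distance d = smallest w > 0 with A_w > 0 = 2.
Sanity: Σ A_w = 4 = 2^2 = 4 ✓.


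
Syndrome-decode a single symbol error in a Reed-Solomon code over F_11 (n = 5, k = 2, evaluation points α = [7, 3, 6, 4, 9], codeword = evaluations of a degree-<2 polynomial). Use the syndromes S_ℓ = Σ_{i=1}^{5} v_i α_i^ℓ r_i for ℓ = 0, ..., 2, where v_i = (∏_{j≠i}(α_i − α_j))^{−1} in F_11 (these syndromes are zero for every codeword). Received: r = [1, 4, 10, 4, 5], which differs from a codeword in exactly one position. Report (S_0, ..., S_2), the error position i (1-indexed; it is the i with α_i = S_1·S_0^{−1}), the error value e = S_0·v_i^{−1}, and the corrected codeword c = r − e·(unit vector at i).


S = (3, 1, 4), error at position 4, error magnitude e = 9, c = [1, 4, 10, 6, 5].

Step 1: column multipliers v_i = (∏_{j≠i}(α_i − α_j))^{−1} mod 11.
  i = 1 (α = 7): (7−3)(7−6)(7−4)(7−9) = 4·1·3·(−2) = −24 ≡ 9, so v_1 = 9^{−1} = 5 (mod 11).
  i = 2 (α = 3): (3−7)(3−6)(3−4)(3−9) = (−4)·(−3)·(−1)·(−6) = 72 ≡ 6, so v_2 = 6^{−1} = 2 (mod 11).
  i = 3 (α = 6): (6−7)(6−3)(6−4)(6−9) = (−1)·3·2·(−3) = 18 ≡ 7, so v_3 = 7^{−1} = 8 (mod 11).
  i = 4 (α = 4): (4−7)(4−3)(4−6)(4−9) = (−3)·1·(−2)·(−5) = −30 ≡ 3, so v_4 = 3^{−1} = 4 (mod 11).
  i = 5 (α = 9): (9−7)(9−3)(9−6)(9−4) = 2·6·3·5 = 180 ≡ 4, so v_5 = 4^{−1} = 3 (mod 11).
  v = [5, 2, 8, 4, 3].
Step 2: syndromes of r = [1, 4, 10, 4, 5] (all sums mod 11).
  S_0 = Σ v_i r_i = 5·1 + 2·4 + 8·10 + 4·4 + 3·5 = 124 ≡ 3.
  S_1 = Σ v_i α_i r_i = 5·7·1 + 2·3·4 + 8·6·10 + 4·4·4 + 3·9·5 = 738 ≡ 1.
  α_i^2 mod 11 = [5, 9, 3, 5, 4].
  S_2 = Σ v_i α_i^2 r_i = 5·5·1 + 2·9·4 + 8·3·10 + 4·5·4 + 3·4·5 = 477 ≡ 4.
  S = (3, 1, 4) ≠ 0, so r is not a codeword (an error is present).
Step 3: locate the error. For a single error e at position i, S_ℓ = v_i·e·α_i^ℓ, so α_err = S_1/S_0.
  S_0^{−1} = 3^{−1} = 4 (mod 11), so α_err = 1·4 = 4 ≡ 4 = α_4. Error position i = 4.
  Consistency check: S_2/S_1 = 4·1 = 4 ≡ 4 = α_err ✓ (single-error assumption holds).
Step 4: error magnitude e = S_0/v_4 = S_0·∏_{j≠4}(α_4 − α_j) = 3·3 = 9 ≡ 9 (mod 11).
Step 5: correct position 4: c_4 = r_4 − e = 4 − 9 ≡ 6 (mod 11). Hence c = [1, 4, 10, 6, 5].
  Check: interpolating c through the α_i gives m(x) = 9 + 2·x (degree < 2) with m(α_i) = c_i for every i, so c is indeed a codeword.


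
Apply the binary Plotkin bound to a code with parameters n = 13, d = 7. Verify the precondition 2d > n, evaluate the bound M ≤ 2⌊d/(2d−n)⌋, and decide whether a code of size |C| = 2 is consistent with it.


Plotkin bound M ≤ 14; given |C| = 2 ≤ bound (satisfied).

Check applicability: 2d = 14, n = 13.
2d − n = 1 > 0, so Plotkin applies.
Compute d/(2d−n) = 7/1 ≈ 7.0000.
⌊d/(2d−n)⌋ = 7.
Plotkin bound: M ≤ 2·7 = 14.
Given |C| = 2, check: satisfied.
This |C| is below the Plotkin bound.


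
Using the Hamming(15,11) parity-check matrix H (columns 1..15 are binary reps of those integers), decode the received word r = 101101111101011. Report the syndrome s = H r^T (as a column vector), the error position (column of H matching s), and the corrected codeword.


s = (0, 0, 0, 1)^T, error position = 1, corrected codeword c = 001101111101011

Compute s = H r^T mod 2 one row at a time:
  s_1 = 1 + 1 + 1 + 0 + 1 + 0 + 1 + 1 = 6 ≡ 0 (mod 2).
  s_2 = 1 + 0 + 1 + 1 + 1 + 0 + 1 + 1 = 6 ≡ 0 (mod 2).
  s_3 = 0 + 1 + 1 + 1 + 1 + 0 + 1 + 1 = 6 ≡ 0 (mod 2).
  s_4 = 1 + 1 + 0 + 1 + 1 + 0 + 0 + 1 = 5 ≡ 1 (mod 2).
s = (0, 0, 0, 1)^T — this equals column 1 of H (binary 0001), so error is at position 1.
Correct: flip bit 1 of r = 101101111101011 to get c = 001101111101011.


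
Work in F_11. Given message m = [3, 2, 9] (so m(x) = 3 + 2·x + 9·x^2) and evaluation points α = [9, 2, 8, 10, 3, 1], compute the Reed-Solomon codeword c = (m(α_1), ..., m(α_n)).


c = [2, 10, 1, 10, 2, 3]

Message polynomial: m(x) = 3 + 2·x + 9·x^2 (mod 11).
For each evaluation point α_i, compute m(α_i) mod 11:
  α_1 = 9: Horner steps 9 → 6 → 2, so m(9) = 2.
  α_2 = 2: Horner steps 9 → 9 → 10, so m(2) = 10.
  α_3 = 8: Horner steps 9 → 8 → 1, so m(8) = 1.
  α_4 = 10: Horner steps 9 → 4 → 10, so m(10) = 10.
  α_5 = 3: Horner steps 9 → 7 → 2, so m(3) = 2.
  α_6 = 1: Horner steps 9 → 0 → 3, so m(1) = 3.
Codeword c = [2, 10, 1, 10, 2, 3] ∈ F_11^6.


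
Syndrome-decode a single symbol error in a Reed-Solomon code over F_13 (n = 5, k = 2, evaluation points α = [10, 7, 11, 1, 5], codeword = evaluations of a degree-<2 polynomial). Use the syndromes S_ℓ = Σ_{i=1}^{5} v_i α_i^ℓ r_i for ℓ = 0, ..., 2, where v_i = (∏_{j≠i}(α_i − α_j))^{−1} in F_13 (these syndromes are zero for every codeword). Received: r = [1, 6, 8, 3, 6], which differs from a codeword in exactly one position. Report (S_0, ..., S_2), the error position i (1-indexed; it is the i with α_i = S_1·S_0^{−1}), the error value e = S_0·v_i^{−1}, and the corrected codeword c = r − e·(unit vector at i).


S = (2, 10, 11), error at position 5, error magnitude e = 1, c = [1, 6, 8, 3, 5].

Step 1: column multipliers v_i = (∏_{j≠i}(α_i − α_j))^{−1} mod 13.
  i = 1 (α = 10): (10−7)(10−11)(10−1)(10−5) = 3·(−1)·9·5 = −135 ≡ 8, so v_1 = 8^{−1} = 5 (mod 13).
  i = 2 (α = 7): (7−10)(7−11)(7−1)(7−5) = (−3)·(−4)·6·2 = 144 ≡ 1, so v_2 = 1^{−1} = 1 (mod 13).
  i = 3 (α = 11): (11−10)(11−7)(11−1)(11−5) = 1·4·10·6 = 240 ≡ 6, so v_3 = 6^{−1} = 11 (mod 13).
  i = 4 (α = 1): (1−10)(1−7)(1−11)(1−5) = (−9)·(−6)·(−10)·(−4) = 2160 ≡ 2, so v_4 = 2^{−1} = 7 (mod 13).
  i = 5 (α = 5): (5−10)(5−7)(5−11)(5−1) = (−5)·(−2)·(−6)·4 = −240 ≡ 7, so v_5 = 7^{−1} = 2 (mod 13).
  v = [5, 1, 11, 7, 2].
Step 2: syndromes of r = [1, 6, 8, 3, 6] (all sums mod 13).
  S_0 = Σ v_i r_i = 5·1 + 1·6 + 11·8 + 7·3 + 2·6 = 132 ≡ 2.
  S_1 = Σ v_i α_i r_i = 5·10·1 + 1·7·6 + 11·11·8 + 7·1·3 + 2·5·6 = 1141 ≡ 10.
  α_i^2 mod 13 = [9, 10, 4, 1, 12].
  S_2 = Σ v_i α_i^2 r_i = 5·9·1 + 1·10·6 + 11·4·8 + 7·1·3 + 2·12·6 = 622 ≡ 11.
  S = (2, 10, 11) ≠ 0, so r is not a codeword (an error is present).
Step 3: locate the error. For a single error e at position i, S_ℓ = v_i·e·α_i^ℓ, so α_err = S_1/S_0.
  S_0^{−1} = 2^{−1} = 7 (mod 13), so α_err = 10·7 = 70 ≡ 5 = α_5. Error position i = 5.
  Consistency check: S_2/S_1 = 11·4 = 44 ≡ 5 = α_err ✓ (single-error assumption holds).
Step 4: error magnitude e = S_0/v_5 = S_0·∏_{j≠5}(α_5 − α_j) = 2·7 = 14 ≡ 1 (mod 13).
Step 5: correct position 5: c_5 = r_5 − e = 6 − 1 ≡ 5 (mod 13). Hence c = [1, 6, 8, 3, 5].
  Check: interpolating c through the α_i gives m(x) = 9 + 7·x (degree < 2) with m(α_i) = c_i for every i, so c is indeed a codeword.


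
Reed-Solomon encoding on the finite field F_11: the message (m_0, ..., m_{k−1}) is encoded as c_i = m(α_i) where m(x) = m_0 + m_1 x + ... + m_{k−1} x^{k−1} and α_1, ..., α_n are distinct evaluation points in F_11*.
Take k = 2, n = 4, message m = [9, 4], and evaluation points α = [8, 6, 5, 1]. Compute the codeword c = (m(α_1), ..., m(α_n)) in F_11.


c = [8, 0, 7, 2]

Message polynomial: m(x) = 9 + 4·x (mod 11).
For each evaluation point α_i, compute m(α_i) mod 11:
  α_1 = 8: Horner steps 4 → 8, so m(8) = 8.
  α_2 = 6: Horner steps 4 → 0, so m(6) = 0.
  α_3 = 5: Horner steps 4 → 7, so m(5) = 7.
  α_4 = 1: Horner steps 4 → 2, so m(1) = 2.
Codeword c = [8, 0, 7, 2] ∈ F_11^4.


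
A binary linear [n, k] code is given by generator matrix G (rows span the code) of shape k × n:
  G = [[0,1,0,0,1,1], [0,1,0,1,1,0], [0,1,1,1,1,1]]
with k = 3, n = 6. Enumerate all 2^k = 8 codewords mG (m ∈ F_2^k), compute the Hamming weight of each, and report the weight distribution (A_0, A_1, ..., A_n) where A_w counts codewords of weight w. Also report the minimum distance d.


Weight distribution: A_0 = 1, A_2 = 3, A_3 = 3, A_5 = 1. Minimum distance d = 2.

Enumerate all 2^3 = 8 messages m ∈ F_2^3.
For each, compute codeword c = mG in F_2^6, then tally its weight.
  m = 000 → c = 000000, weight = 0.
  m = 100 → c = 010011, weight = 3.
  m = 010 → c = 010110, weight = 3.
  m = 110 → c = 000101, weight = 2.
  m = 001 → c = 011111, weight = 5.
  m = 101 → c = 001100, weight = 2.
  m = 011 → c = 001001, weight = 2.
  m = 111 → c = 011010, weight = 3.
Tally weights:
  weight 0: 1 codewords.
  weight 2: 3 codewords.
  weight 3: 3 codewords.
  weight 5: 1 codewords.
Minimum distance d = smallest w > 0 with A_w > 0 = 2.
Sanity: Σ A_w = 8 = 2^3 = 8 ✓.


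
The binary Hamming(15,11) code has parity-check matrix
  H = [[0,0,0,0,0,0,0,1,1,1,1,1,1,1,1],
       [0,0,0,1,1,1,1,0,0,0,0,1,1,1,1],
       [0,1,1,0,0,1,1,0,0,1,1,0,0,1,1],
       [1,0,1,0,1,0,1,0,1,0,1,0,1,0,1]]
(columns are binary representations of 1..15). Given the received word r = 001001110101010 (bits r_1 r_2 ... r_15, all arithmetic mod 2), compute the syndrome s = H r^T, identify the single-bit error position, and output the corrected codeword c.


s = (0, 0, 1, 0)^T, error position = 2, corrected codeword c = 011001110101010

Compute s = H r^T mod 2 one row at a time:
  s_1 = 1 + 0 + 1 + 0 + 1 + 0 + 1 + 0 = 4 ≡ 0 (mod 2).
  s_2 = 0 + 0 + 1 + 1 + 1 + 0 + 1 + 0 = 4 ≡ 0 (mod 2).
  s_3 = 0 + 1 + 1 + 1 + 1 + 0 + 1 + 0 = 5 ≡ 1 (mod 2).
  s_4 = 0 + 1 + 0 + 1 + 0 + 0 + 0 + 0 = 2 ≡ 0 (mod 2).
s = (0, 0, 1, 0)^T — this equals column 2 of H (binary 0010), so error is at position 2.
Correct: flip bit 2 of r = 001001110101010 to get c = 011001110101010.


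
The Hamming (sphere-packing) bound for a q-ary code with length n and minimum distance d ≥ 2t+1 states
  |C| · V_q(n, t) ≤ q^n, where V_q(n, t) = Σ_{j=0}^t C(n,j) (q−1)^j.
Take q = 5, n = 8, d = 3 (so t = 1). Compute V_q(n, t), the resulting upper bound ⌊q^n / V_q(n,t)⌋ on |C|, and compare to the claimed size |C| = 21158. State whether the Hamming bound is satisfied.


V_q(n, t) = 33, q^n = 390625, Hamming bound = 11837, |C| = 21158 > bound (violated).

Step 1: Compute V_q(n, t) = Σ_{j=0}^1 C(n, j) (q−1)^j.
  j = 0: C(8,0)·(4)^0 = 1·1 = 1.
  j = 1: C(8,1)·(4)^1 = 8·4 = 32.
  V_q(n, t) = 1 + 32 = 33.
Step 2: q^n = 5^8 = 390625.
Step 3: Hamming bound ⌊q^n / V_q(n,t)⌋ = ⌊390625/33⌋ = 11837.
Step 4: Compare |C| = 21158 to 11837: violated.
The claimed |C| lies above the Hamming bound, so no 5-ary code of length 8 with d ≥ 3 can have 21158 codewords.


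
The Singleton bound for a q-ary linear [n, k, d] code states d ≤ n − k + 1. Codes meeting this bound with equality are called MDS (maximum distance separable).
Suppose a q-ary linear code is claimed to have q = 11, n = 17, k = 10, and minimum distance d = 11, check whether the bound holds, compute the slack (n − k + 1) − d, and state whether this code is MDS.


Singleton RHS = n − k + 1 = 8, slack = -3, bound violated (no such code; not MDS).

Singleton bound: d ≤ n − k + 1.
Here n = 17, k = 10, so n − k + 1 = 8.
Given d = 11, check d ≤ 8: NO.
Slack = (n − k + 1) − d = -3.
The slack is negative: d = 11 exceeds n − k + 1 = 8 by 3, so the Singleton bound is violated and no linear [17, 10, 11]_11 code can exist. In particular it is not MDS (MDS requires d = n − k + 1 exactly).
Description: the claimed parameters are [17, 10, 11]_11; such a code would be impossible (violates the Singleton bound).


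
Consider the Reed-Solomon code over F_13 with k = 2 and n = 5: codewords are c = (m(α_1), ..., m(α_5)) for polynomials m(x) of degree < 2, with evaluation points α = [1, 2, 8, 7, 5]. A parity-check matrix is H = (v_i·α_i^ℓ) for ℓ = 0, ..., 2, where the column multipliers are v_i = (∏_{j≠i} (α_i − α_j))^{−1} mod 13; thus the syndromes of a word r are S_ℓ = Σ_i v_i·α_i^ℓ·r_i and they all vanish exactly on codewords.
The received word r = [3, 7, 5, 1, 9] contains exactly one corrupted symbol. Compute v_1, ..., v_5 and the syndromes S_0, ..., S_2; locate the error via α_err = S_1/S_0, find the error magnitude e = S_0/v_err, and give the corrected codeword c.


S = (6, 4, 7), error at position 5, error magnitude e = 3, c = [3, 7, 5, 1, 6].

Step 1: column multipliers v_i = (∏_{j≠i}(α_i − α_j))^{−1} mod 13.
  i = 1 (α = 1): (1−2)(1−8)(1−7)(1−5) = (−1)·(−7)·(−6)·(−4) = 168 ≡ 12, so v_1 = 12^{−1} = 12 (mod 13).
  i = 2 (α = 2): (2−1)(2−8)(2−7)(2−5) = 1·(−6)·(−5)·(−3) = −90 ≡ 1, so v_2 = 1^{−1} = 1 (mod 13).
  i = 3 (α = 8): (8−1)(8−2)(8−7)(8−5) = 7·6·1·3 = 126 ≡ 9, so v_3 = 9^{−1} = 3 (mod 13).
  i = 4 (α = 7): (7−1)(7−2)(7−8)(7−5) = 6·5·(−1)·2 = −60 ≡ 5, so v_4 = 5^{−1} = 8 (mod 13).
  i = 5 (α = 5): (5−1)(5−2)(5−8)(5−7) = 4·3·(−3)·(−2) = 72 ≡ 7, so v_5 = 7^{−1} = 2 (mod 13).
  v = [12, 1, 3, 8, 2].
Step 2: syndromes of r = [3, 7, 5, 1, 9] (all sums mod 13).
  S_0 = Σ v_i r_i = 12·3 + 1·7 + 3·5 + 8·1 + 2·9 = 84 ≡ 6.
  S_1 = Σ v_i α_i r_i = 12·1·3 + 1·2·7 + 3·8·5 + 8·7·1 + 2·5·9 = 316 ≡ 4.
  α_i^2 mod 13 = [1, 4, 12, 10, 12].
  S_2 = Σ v_i α_i^2 r_i = 12·1·3 + 1·4·7 + 3·12·5 + 8·10·1 + 2·12·9 = 540 ≡ 7.
  S = (6, 4, 7) ≠ 0, so r is not a codeword (an error is present).
Step 3: locate the error. For a single error e at position i, S_ℓ = v_i·e·α_i^ℓ, so α_err = S_1/S_0.
  S_0^{−1} = 6^{−1} = 11 (mod 13), so α_err = 4·11 = 44 ≡ 5 = α_5. Error position i = 5.
  Consistency check: S_2/S_1 = 7·10 = 70 ≡ 5 = α_err ✓ (single-error assumption holds).
Step 4: error magnitude e = S_0/v_5 = S_0·∏_{j≠5}(α_5 − α_j) = 6·7 = 42 ≡ 3 (mod 13).
Step 5: correct position 5: c_5 = r_5 − e = 9 − 3 ≡ 6 (mod 13). Hence c = [3, 7, 5, 1, 6].
  Check: interpolating c through the α_i gives m(x) = 12 + 4·x (degree < 2) with m(α_i) = c_i for every i, so c is indeed a codeword.


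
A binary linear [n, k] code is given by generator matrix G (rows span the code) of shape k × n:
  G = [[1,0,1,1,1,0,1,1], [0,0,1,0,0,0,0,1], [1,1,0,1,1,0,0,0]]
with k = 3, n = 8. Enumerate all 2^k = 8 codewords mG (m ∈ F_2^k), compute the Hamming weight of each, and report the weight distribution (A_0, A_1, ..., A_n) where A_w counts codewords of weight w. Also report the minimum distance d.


Weight distribution: A_0 = 1, A_2 = 2, A_4 = 3, A_6 = 2. Minimum distance d = 2.

Enumerate all 2^3 = 8 messages m ∈ F_2^3.
For each, compute codeword c = mG in F_2^8, then tally its weight.
  m = 000 → c = 00000000, weight = 0.
  m = 100 → c = 10111011, weight = 6.
  m = 010 → c = 00100001, weight = 2.
  m = 110 → c = 10011010, weight = 4.
  m = 001 → c = 11011000, weight = 4.
  m = 101 → c = 01100011, weight = 4.
  m = 011 → c = 11111001, weight = 6.
  m = 111 → c = 01000010, weight = 2.
Tally weights:
  weight 0: 1 codewords.
  weight 2: 2 codewords.
  weight 4: 3 codewords.
  weight 6: 2 codewords.
Minimum distance d = smallest w > 0 with A_w > 0 = 2.
Sanity: Σ A_w = 8 = 2^3 = 8 ✓.


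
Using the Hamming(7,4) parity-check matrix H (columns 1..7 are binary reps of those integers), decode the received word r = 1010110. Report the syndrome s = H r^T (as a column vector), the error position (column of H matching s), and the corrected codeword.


s = (0, 0, 1)^T, error position = 1, corrected codeword c = 0010110

Compute s = H r^T mod 2 one row at a time:
  s_1 = 0 + 1 + 1 + 0 = 2 ≡ 0 (mod 2).
  s_2 = 0 + 1 + 1 + 0 = 2 ≡ 0 (mod 2).
  s_3 = 1 + 1 + 1 + 0 = 3 ≡ 1 (mod 2).
s = (0, 0, 1)^T — this equals column 1 of H (binary 001), so error is at position 1.
Correct: flip bit 1 of r = 1010110 to get c = 0010110.


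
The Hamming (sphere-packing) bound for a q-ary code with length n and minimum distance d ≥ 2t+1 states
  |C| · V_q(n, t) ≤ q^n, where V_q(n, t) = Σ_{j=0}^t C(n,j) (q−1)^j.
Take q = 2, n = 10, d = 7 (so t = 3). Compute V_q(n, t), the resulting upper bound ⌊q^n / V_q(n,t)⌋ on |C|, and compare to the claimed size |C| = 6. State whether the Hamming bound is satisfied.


V_q(n, t) = 176, q^n = 1024, Hamming bound = 5, |C| = 6 > bound (violated).

Step 1: Compute V_q(n, t) = Σ_{j=0}^3 C(n, j) (q−1)^j.
  j = 0: C(10,0)·(1)^0 = 1·1 = 1.
  j = 1: C(10,1)·(1)^1 = 10·1 = 10.
  j = 2: C(10,2)·(1)^2 = 45·1 = 45.
  j = 3: C(10,3)·(1)^3 = 120·1 = 120.
  V_q(n, t) = 1 + 10 + 45 + 120 = 176.
Step 2: q^n = 2^10 = 1024.
Step 3: Hamming bound ⌊q^n / V_q(n,t)⌋ = ⌊1024/176⌋ = 5.
Step 4: Compare |C| = 6 to 5: violated.
The claimed |C| lies above the Hamming bound, so no 2-ary code of length 10 with d ≥ 7 can have 6 codewords.


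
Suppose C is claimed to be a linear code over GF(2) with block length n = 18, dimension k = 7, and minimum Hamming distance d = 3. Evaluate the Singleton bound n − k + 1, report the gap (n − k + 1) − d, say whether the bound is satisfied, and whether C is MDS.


Singleton RHS = n − k + 1 = 12, slack = 9, bound satisfied, not MDS.

Singleton bound: d ≤ n − k + 1.
Here n = 18, k = 7, so n − k + 1 = 12.
Given d = 3, check d ≤ 12: YES.
Slack = (n − k + 1) − d = 9.
The code is NOT MDS (slack = 9 > 0).
Description: the claimed parameters are [18, 7, 3]_2; such a code would be non-MDS.


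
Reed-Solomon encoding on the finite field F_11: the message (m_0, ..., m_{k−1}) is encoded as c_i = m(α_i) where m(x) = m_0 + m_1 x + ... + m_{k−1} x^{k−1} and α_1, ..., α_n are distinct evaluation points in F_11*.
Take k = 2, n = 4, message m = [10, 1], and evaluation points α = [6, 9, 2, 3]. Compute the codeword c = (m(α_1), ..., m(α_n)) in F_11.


c = [5, 8, 1, 2]

Message polynomial: m(x) = 10 + 1·x (mod 11).
For each evaluation point α_i, compute m(α_i) mod 11:
  α_1 = 6: Horner steps 1 → 5, so m(6) = 5.
  α_2 = 9: Horner steps 1 → 8, so m(9) = 8.
  α_3 = 2: Horner steps 1 → 1, so m(2) = 1.
  α_4 = 3: Horner steps 1 → 2, so m(3) = 2.
Codeword c = [5, 8, 1, 2] ∈ F_11^4.


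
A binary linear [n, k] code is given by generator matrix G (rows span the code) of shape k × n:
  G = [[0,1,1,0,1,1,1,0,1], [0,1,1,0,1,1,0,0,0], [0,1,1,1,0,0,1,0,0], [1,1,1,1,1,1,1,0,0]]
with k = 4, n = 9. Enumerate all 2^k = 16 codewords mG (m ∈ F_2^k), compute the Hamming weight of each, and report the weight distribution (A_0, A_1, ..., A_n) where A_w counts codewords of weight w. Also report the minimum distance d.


Weight distribution: A_0 = 1, A_2 = 1, A_3 = 4, A_4 = 5, A_5 = 2, A_6 = 1, A_7 = 2. Minimum distance d = 2.

Enumerate all 2^4 = 16 messages m ∈ F_2^4.
For each, compute codeword c = mG in F_2^9, then tally its weight.
  m = 0000 → c = 000000000, weight = 0.
  m = 1000 → c = 011011101, weight = 6.
  m = 0100 → c = 011011000, weight = 4.
  m = 1100 → c = 000000101, weight = 2.
  m = 0010 → c = 011100100, weight = 4.
  m = 1010 → c = 000111001, weight = 4.
  m = 0110 → c = 000111100, weight = 4.
  m = 1110 → c = 011100001, weight = 4.
  m = 0001 → c = 111111100, weight = 7.
  m = 1001 → c = 100100001, weight = 3.
  m = 0101 → c = 100100100, weight = 3.
  m = 1101 → c = 111111001, weight = 7.
  m = 0011 → c = 100011000, weight = 3.
  m = 1011 → c = 111000101, weight = 5.
  m = 0111 → c = 111000000, weight = 3.
  m = 1111 → c = 100011101, weight = 5.
Tally weights:
  weight 0: 1 codewords.
  weight 2: 1 codewords.
  weight 3: 4 codewords.
  weight 4: 5 codewords.
  weight 5: 2 codewords.
  weight 6: 1 codewords.
  weight 7: 2 codewords.
Minimum distance d = smallest w > 0 with A_w > 0 = 2.
Sanity: Σ A_w = 16 = 2^4 = 16 ✓.
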